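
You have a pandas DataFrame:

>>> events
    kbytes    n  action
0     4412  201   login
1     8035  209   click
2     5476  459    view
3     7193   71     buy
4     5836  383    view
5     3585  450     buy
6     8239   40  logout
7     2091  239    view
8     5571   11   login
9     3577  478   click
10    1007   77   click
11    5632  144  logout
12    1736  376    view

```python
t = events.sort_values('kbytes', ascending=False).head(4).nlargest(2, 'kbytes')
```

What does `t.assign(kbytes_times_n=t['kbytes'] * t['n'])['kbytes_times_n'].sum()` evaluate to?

sort by kbytes descending:
    kbytes    n  action
6     8239   40  logout
1     8035  209   click
3     7193   71     buy
4     5836  383    view
11    5632  144  logout
8     5571   11   login
2     5476  459    view
0     4412  201   login
5     3585  450     buy
9     3577  478   click
7     2091  239    view
12    1736  376    view
10    1007   77   click
take first 4 rows:
   kbytes    n  action
6    8239   40  logout
1    8035  209   click
3    7193   71     buy
4    5836  383    view
take 2 rows with largest kbytes:
   kbytes    n  action
6    8239   40  logout
1    8035  209   click
add column kbytes_times_n = t['kbytes'] * t['n']:
   kbytes    n  action  kbytes_times_n
6    8239   40  logout          329560
1    8035  209   click         1679315
sum of column 'kbytes_times_n' → 2008875

2008875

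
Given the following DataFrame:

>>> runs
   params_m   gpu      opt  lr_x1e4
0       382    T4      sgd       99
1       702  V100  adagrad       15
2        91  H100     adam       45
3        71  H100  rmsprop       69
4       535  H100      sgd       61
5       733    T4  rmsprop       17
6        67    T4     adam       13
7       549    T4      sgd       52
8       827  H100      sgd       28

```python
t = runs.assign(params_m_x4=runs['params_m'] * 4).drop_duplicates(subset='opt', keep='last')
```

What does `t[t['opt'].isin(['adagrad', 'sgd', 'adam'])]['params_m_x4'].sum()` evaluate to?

add column params_m_x4 = runs['params_m'] * 4:
   params_m   gpu      opt  lr_x1e4  params_m_x4
0       382    T4      sgd       99         1528
1       702  V100  adagrad       15         2808
2        91  H100     adam       45          364
3        71  H100  rmsprop       69          284
4       535  H100      sgd       61         2140
5       733    T4  rmsprop       17         2932
6        67    T4     adam       13          268
7       549    T4      sgd       52         2196
8       827  H100      sgd       28         3308
drop duplicate opt (keep=last):
   params_m   gpu      opt  lr_x1e4  params_m_x4
1       702  V100  adagrad       15         2808
5       733    T4  rmsprop       17         2932
6        67    T4     adam       13          268
8       827  H100      sgd       28         3308
filter rows where opt in ['adagrad', 'sgd', 'adam']:
   params_m   gpu      opt  lr_x1e4  params_m_x4
1       702  V100  adagrad       15         2808
6        67    T4     adam       13          268
8       827  H100      sgd       28         3308

6384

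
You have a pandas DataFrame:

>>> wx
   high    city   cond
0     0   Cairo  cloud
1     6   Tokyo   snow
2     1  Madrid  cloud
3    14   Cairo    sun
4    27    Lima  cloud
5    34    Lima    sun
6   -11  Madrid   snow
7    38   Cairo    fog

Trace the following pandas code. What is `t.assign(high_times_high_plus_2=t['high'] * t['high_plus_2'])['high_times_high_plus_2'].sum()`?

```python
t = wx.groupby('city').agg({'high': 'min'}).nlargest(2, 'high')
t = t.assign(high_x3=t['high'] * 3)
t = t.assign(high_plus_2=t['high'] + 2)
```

group by city, min of high:
        high
city        
Cairo      0
Lima      27
Madrid   -11
Tokyo      6
take 2 rows with largest high:
       high
city       
Lima     27
Tokyo     6
add column high_x3 = t['high'] * 3:
       high  high_x3
city                
Lima     27       81
Tokyo     6       18
add column high_plus_2 = t['high'] + 2:
       high  high_x3  high_plus_2
city                             
Lima     27       81           29
Tokyo     6       18            8
add column high_times_high_plus_2 = t['high'] * t['high_plus_2']:
       high  high_x3  high_plus_2  high_times_high_plus_2
city                                                     
Lima     27       81           29                     783
Tokyo     6       18            8                      48
Hence 831.

831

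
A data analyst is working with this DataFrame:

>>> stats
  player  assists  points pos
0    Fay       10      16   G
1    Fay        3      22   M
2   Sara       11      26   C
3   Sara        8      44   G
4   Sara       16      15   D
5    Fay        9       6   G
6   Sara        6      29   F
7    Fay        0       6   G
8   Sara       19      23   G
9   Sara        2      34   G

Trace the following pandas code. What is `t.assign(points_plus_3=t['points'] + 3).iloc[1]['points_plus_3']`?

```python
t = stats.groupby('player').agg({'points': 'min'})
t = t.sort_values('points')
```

group by player, min of points:
        points
player        
Fay          6
Sara        15
sort by points:
        points
player        
Fay          6
Sara        15
add column points_plus_3 = t['points'] + 3:
        points  points_plus_3
player                       
Fay          6              9
Sara        15             18

18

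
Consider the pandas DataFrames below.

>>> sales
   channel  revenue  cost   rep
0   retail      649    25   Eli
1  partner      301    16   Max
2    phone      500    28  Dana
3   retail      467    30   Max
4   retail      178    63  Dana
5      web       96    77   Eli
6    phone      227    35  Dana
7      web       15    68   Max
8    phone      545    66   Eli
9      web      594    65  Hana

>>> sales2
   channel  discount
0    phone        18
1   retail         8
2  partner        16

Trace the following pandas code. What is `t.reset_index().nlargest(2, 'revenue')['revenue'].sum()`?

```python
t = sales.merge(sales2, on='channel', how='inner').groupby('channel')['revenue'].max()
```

merge on 'channel' (how='inner') → 7 rows:
   channel  revenue  cost   rep  discount
0   retail      649    25   Eli         8
1  partner      301    16   Max        16
2    phone      500    28  Dana        18
3   retail      467    30   Max         8
4   retail      178    63  Dana         8
5    phone      227    35  Dana        18
6    phone      545    66   Eli        18
group by channel, max of revenue:
channel
partner    301
phone      545
retail     649
Name: revenue, dtype: int64
reset_index():
   channel  revenue
0  partner      301
1    phone      545
2   retail      649
take 2 rows with largest revenue:
  channel  revenue
2  retail      649
1   phone      545
Then the sum of column 'revenue': 1194

1194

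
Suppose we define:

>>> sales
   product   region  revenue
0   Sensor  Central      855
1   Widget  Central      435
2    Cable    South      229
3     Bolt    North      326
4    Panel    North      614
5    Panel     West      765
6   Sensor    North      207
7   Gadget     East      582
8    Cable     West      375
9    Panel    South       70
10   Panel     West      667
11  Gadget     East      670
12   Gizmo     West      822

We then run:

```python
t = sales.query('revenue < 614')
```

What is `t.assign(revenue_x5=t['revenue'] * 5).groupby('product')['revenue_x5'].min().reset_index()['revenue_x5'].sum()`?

filter rows where revenue < 614:
  product   region  revenue
1  Widget  Central      435
2   Cable    South      229
3    Bolt    North      326
6  Sensor    North      207
7  Gadget     East      582
8   Cable     West      375
9   Panel    South       70
add column revenue_x5 = t['revenue'] * 5:
  product   region  revenue  revenue_x5
1  Widget  Central      435        2175
2   Cable    South      229        1145
3    Bolt    North      326        1630
6  Sensor    North      207        1035
7  Gadget     East      582        2910
8   Cable     West      375        1875
9   Panel    South       70         350
group by product, min of revenue_x5:
product
Bolt      1630
Cable     1145
Gadget    2910
Panel      350
Sensor    1035
Widget    2175
Name: revenue_x5, dtype: int64
reset_index():
  product  revenue_x5
0    Bolt        1630
1   Cable        1145
2  Gadget        2910
3   Panel         350
4  Sensor        1035
5  Widget        2175
Reading off the sum of column 'revenue_x5', we get 9245.

9245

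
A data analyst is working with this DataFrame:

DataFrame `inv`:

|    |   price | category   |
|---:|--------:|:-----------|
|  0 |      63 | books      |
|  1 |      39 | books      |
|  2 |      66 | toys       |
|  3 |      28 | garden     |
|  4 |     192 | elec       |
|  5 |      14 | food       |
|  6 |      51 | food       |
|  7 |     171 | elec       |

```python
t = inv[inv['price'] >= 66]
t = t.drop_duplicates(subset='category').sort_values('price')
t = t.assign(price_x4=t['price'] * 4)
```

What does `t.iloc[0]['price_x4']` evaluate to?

filter rows where price >= 66:
   price category
2     66     toys
4    192     elec
7    171     elec
drop duplicate category (keep=first):
   price category
2     66     toys
4    192     elec
sort by price:
   price category
2     66     toys
4    192     elec
add column price_x4 = t['price'] * 4:
   price category  price_x4
2     66     toys       264
4    192     elec       768
Then the value at position 0, column 'price_x4': 264

264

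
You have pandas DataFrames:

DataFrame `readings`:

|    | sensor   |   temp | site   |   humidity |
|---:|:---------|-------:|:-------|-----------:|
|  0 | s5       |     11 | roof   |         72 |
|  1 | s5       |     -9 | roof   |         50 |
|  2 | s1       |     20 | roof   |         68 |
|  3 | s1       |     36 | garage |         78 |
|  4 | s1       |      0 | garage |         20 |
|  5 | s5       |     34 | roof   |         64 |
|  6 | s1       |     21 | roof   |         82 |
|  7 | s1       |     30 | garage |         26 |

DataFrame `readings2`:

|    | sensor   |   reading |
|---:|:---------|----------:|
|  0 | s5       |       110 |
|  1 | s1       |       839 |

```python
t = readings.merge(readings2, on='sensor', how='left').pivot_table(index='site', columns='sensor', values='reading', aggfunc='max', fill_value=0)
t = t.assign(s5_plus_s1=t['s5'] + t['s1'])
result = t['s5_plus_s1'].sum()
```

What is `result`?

merge on 'sensor' (how='left') → 8 rows:
  sensor  temp    site  humidity  reading
0     s5    11    roof        72      110
1     s5    -9    roof        50      110
2     s1    20    roof        68      839
3     s1    36  garage        78      839
4     s1     0  garage        20      839
5     s5    34    roof        64      110
6     s1    21    roof        82      839
7     s1    30  garage        26      839
pivot: rows=site, cols=sensor, max(reading):
sensor   s1   s5
site            
garage  839    0
roof    839  110
add column s5_plus_s1 = t['s5'] + t['s1']:
sensor   s1   s5  s5_plus_s1
site                        
garage  839    0         839
roof    839  110         949

1788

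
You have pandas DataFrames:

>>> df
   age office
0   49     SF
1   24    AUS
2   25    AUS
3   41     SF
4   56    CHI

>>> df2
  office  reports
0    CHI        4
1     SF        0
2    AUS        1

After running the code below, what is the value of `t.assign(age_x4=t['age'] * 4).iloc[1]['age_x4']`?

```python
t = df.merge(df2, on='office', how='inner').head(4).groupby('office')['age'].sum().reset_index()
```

merge on 'office' (how='inner') → 5 rows:
   age office  reports
0   49     SF        0
1   24    AUS        1
2   25    AUS        1
3   41     SF        0
4   56    CHI        4
take first 4 rows:
   age office  reports
0   49     SF        0
1   24    AUS        1
2   25    AUS        1
3   41     SF        0
group by office, sum of age:
office
AUS    49
SF     90
Name: age, dtype: int64
reset_index():
  office  age
0    AUS   49
1     SF   90
add column age_x4 = t['age'] * 4:
  office  age  age_x4
0    AUS   49     196
1     SF   90     360
So iloc[1]['age_x4'] = 360.

360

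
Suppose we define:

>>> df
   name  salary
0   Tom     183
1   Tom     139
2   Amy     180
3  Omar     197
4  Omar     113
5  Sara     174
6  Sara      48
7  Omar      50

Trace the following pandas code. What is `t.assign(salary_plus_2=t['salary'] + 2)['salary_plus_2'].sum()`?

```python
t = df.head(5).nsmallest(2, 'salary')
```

take first 5 rows:
   name  salary
0   Tom     183
1   Tom     139
2   Amy     180
3  Omar     197
4  Omar     113
take 2 rows with smallest salary:
   name  salary
4  Omar     113
1   Tom     139
add column salary_plus_2 = t['salary'] + 2:
   name  salary  salary_plus_2
4  Omar     113            115
1   Tom     139            141

256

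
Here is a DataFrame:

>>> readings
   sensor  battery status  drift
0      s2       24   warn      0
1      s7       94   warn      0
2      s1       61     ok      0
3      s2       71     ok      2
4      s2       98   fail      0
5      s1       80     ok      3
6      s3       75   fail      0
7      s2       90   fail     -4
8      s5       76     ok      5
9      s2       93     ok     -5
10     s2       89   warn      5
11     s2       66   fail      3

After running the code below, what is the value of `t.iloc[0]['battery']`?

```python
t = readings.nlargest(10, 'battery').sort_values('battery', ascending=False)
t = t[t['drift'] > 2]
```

take 10 rows with largest battery:
   sensor  battery status  drift
4      s2       98   fail      0
1      s7       94   warn      0
9      s2       93     ok     -5
7      s2       90   fail     -4
10     s2       89   warn      5
5      s1       80     ok      3
8      s5       76     ok      5
6      s3       75   fail      0
3      s2       71     ok      2
11     s2       66   fail      3
sort by battery descending:
   sensor  battery status  drift
4      s2       98   fail      0
1      s7       94   warn      0
9      s2       93     ok     -5
7      s2       90   fail     -4
10     s2       89   warn      5
5      s1       80     ok      3
8      s5       76     ok      5
6      s3       75   fail      0
3      s2       71     ok      2
11     s2       66   fail      3
filter rows where drift > 2:
   sensor  battery status  drift
10     s2       89   warn      5
5      s1       80     ok      3
8      s5       76     ok      5
11     s2       66   fail      3
Then the value at position 0, column 'battery': 89

89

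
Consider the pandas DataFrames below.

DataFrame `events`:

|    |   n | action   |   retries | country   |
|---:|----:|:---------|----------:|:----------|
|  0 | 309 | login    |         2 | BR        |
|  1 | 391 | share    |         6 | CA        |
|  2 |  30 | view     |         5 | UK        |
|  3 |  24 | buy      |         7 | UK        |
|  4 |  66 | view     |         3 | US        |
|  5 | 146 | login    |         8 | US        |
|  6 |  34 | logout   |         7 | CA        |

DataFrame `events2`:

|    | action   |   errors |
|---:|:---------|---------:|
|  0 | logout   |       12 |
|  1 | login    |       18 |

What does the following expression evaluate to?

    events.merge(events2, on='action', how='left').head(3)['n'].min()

30

merge on 'action' (how='left') → 7 rows:
     n  action  retries country  errors
0  309   login        2      BR    18.0
1  391   share        6      CA     NaN
2   30    view        5      UK     NaN
3   24     buy        7      UK     NaN
4   66    view        3      US     NaN
5  146   login        8      US    18.0
6   34  logout        7      CA    12.0
take first 3 rows:
     n action  retries country  errors
0  309  login        2      BR    18.0
1  391  share        6      CA     NaN
2   30   view        5      UK     NaN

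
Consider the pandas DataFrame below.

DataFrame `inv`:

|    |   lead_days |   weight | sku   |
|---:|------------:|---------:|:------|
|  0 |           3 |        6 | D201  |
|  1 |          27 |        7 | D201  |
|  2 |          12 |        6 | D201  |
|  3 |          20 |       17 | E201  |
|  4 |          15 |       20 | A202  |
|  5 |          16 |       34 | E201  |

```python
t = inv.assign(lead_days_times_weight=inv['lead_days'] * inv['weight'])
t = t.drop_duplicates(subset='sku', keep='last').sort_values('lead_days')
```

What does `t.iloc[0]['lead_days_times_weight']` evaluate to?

72

add column lead_days_times_weight = inv['lead_days'] * inv['weight']:
   lead_days  weight   sku  lead_days_times_weight
0          3       6  D201                      18
1         27       7  D201                     189
2         12       6  D201                      72
3         20      17  E201                     340
4         15      20  A202                     300
5         16      34  E201                     544
drop duplicate sku (keep=last):
   lead_days  weight   sku  lead_days_times_weight
2         12       6  D201                      72
4         15      20  A202                     300
5         16      34  E201                     544
sort by lead_days:
   lead_days  weight   sku  lead_days_times_weight
2         12       6  D201                      72
4         15      20  A202                     300
5         16      34  E201                     544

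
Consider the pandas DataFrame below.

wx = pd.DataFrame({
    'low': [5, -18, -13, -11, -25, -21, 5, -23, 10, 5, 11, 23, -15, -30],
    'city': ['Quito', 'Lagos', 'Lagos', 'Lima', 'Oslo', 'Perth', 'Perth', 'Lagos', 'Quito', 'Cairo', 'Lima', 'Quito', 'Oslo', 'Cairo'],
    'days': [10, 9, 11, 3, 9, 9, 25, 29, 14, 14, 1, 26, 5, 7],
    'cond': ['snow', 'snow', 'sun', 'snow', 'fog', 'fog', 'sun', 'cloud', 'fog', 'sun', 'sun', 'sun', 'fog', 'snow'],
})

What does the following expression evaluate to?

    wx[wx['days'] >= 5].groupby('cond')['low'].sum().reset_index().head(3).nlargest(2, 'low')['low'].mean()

-33.0

filter rows where days >= 5:
    low   city  days   cond
0     5  Quito    10   snow
1   -18  Lagos     9   snow
2   -13  Lagos    11    sun
4   -25   Oslo     9    fog
5   -21  Perth     9    fog
6     5  Perth    25    sun
7   -23  Lagos    29  cloud
8    10  Quito    14    fog
9     5  Cairo    14    sun
11   23  Quito    26    sun
12  -15   Oslo     5    fog
13  -30  Cairo     7   snow
group by cond, sum of low:
cond
cloud   -23
fog     -51
snow    -43
sun      20
Name: low, dtype: int64
reset_index():
    cond  low
0  cloud  -23
1    fog  -51
2   snow  -43
3    sun   20
take first 3 rows:
    cond  low
0  cloud  -23
1    fog  -51
2   snow  -43
take 2 rows with largest low:
    cond  low
0  cloud  -23
2   snow  -43
Hence -33.0.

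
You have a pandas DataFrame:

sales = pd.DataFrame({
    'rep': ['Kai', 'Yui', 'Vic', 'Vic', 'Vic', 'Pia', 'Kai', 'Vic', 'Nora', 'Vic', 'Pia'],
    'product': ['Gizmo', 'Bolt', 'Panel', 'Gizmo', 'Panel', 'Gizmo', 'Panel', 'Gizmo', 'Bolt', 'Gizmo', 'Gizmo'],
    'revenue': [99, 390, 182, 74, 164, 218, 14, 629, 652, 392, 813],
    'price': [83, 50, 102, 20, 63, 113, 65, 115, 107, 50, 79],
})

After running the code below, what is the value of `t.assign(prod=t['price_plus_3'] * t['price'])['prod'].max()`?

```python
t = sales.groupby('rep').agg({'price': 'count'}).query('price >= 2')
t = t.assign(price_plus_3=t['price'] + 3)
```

40

group by rep, count of price:
      price
rep        
Kai       2
Nora      1
Pia       2
Vic       5
Yui       1
filter rows where price >= 2:
     price
rep       
Kai      2
Pia      2
Vic      5
add column price_plus_3 = t['price'] + 3:
     price  price_plus_3
rep                     
Kai      2             5
Pia      2             5
Vic      5             8
add column prod = t['price_plus_3'] * t['price']:
     price  price_plus_3  prod
rep                           
Kai      2             5    10
Pia      2             5    10
Vic      5             8    40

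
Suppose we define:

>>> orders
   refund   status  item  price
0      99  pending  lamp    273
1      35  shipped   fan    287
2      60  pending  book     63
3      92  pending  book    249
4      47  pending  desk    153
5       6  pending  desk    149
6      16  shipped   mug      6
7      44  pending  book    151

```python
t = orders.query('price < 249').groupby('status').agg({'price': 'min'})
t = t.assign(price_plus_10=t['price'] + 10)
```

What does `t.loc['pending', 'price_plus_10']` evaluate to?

73

filter rows where price < 249:
   refund   status  item  price
2      60  pending  book     63
4      47  pending  desk    153
5       6  pending  desk    149
6      16  shipped   mug      6
7      44  pending  book    151
group by status, min of price:
         price
status        
pending     63
shipped      6
add column price_plus_10 = t['price'] + 10:
         price  price_plus_10
status                       
pending     63             73
shipped      6             16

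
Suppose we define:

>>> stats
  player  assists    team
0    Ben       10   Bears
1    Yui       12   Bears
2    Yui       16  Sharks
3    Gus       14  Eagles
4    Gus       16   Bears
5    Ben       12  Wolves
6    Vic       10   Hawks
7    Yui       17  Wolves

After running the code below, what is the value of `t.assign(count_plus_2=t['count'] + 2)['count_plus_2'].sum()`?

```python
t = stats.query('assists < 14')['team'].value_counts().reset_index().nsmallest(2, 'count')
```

filter rows where assists < 14:
  player  assists    team
0    Ben       10   Bears
1    Yui       12   Bears
5    Ben       12  Wolves
6    Vic       10   Hawks
value_counts of team:
team
Bears     2
Wolves    1
Hawks     1
Name: count, dtype: int64
reset_index():
     team  count
0   Bears      2
1  Wolves      1
2   Hawks      1
take 2 rows with smallest count:
     team  count
1  Wolves      1
2   Hawks      1
add column count_plus_2 = t['count'] + 2:
     team  count  count_plus_2
1  Wolves      1             3
2   Hawks      1             3
sum of column 'count_plus_2' → 6

6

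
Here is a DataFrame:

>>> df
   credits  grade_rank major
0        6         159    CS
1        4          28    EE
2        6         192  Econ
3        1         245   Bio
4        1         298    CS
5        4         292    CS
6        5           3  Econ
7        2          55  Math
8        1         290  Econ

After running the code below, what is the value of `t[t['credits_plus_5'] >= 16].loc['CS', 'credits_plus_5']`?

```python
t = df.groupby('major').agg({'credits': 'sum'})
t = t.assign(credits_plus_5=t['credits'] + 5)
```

16

group by major, sum of credits:
       credits
major         
Bio          1
CS          11
EE           4
Econ        12
Math         2
add column credits_plus_5 = t['credits'] + 5:
       credits  credits_plus_5
major                         
Bio          1               6
CS          11              16
EE           4               9
Econ        12              17
Math         2               7
filter rows where credits_plus_5 >= 16:
       credits  credits_plus_5
major                         
CS          11              16
Econ        12              17
Finally, value at row 'CS', column 'credits_plus_5' = 16.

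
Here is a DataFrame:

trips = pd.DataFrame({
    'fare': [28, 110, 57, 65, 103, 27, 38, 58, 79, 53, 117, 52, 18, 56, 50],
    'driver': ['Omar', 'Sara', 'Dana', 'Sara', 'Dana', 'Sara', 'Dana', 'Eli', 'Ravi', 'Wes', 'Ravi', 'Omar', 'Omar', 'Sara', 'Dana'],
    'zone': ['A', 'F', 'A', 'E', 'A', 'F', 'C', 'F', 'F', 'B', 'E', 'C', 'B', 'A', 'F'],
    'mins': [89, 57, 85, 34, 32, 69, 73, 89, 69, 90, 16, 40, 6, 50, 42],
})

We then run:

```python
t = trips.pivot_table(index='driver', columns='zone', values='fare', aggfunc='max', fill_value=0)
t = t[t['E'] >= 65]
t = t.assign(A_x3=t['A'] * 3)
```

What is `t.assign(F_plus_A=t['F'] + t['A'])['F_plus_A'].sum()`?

245

pivot: rows=driver, cols=zone, max(fare):
zone      A   B   C    E    F
driver                       
Dana    103   0  38    0   50
Eli       0   0   0    0   58
Omar     28  18  52    0    0
Ravi      0   0   0  117   79
Sara     56   0   0   65  110
Wes       0  53   0    0    0
filter rows where E >= 65:
zone     A  B  C    E    F
driver                    
Ravi     0  0  0  117   79
Sara    56  0  0   65  110
add column A_x3 = t['A'] * 3:
zone     A  B  C    E    F  A_x3
driver                          
Ravi     0  0  0  117   79     0
Sara    56  0  0   65  110   168
add column F_plus_A = t['F'] + t['A']:
zone     A  B  C    E    F  A_x3  F_plus_A
driver                                    
Ravi     0  0  0  117   79     0        79
Sara    56  0  0   65  110   168       166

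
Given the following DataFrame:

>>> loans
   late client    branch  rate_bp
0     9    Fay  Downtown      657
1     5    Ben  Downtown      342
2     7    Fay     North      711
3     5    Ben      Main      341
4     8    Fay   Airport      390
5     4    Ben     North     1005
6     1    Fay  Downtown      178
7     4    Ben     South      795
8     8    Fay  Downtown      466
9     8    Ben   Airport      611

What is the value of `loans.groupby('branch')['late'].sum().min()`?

4

group by branch, sum of late:
branch
Airport     16
Downtown    23
Main         5
North       11
South        4
Name: late, dtype: int64
Hence 4.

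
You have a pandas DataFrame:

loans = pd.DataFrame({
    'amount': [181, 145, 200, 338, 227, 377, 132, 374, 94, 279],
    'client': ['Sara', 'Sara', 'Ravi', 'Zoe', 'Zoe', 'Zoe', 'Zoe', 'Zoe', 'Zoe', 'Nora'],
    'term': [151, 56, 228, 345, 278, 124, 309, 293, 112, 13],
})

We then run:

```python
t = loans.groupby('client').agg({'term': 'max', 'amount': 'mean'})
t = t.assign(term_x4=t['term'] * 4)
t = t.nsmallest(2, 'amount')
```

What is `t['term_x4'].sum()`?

group by client: max(term), mean(amount):
        term  amount
client              
Nora      13   279.0
Ravi     228   200.0
Sara     151   163.0
Zoe      345   257.0
add column term_x4 = t['term'] * 4:
        term  amount  term_x4
client                       
Nora      13   279.0       52
Ravi     228   200.0      912
Sara     151   163.0      604
Zoe      345   257.0     1380
take 2 rows with smallest amount:
        term  amount  term_x4
client                       
Sara     151   163.0      604
Ravi     228   200.0      912

1516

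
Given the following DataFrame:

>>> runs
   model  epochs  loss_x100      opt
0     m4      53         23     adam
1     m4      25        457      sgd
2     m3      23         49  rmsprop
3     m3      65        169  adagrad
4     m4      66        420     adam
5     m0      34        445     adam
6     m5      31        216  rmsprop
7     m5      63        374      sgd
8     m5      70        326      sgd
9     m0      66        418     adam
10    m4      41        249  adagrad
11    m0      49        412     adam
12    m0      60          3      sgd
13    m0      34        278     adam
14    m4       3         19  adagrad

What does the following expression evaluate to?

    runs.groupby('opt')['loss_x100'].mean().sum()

900.833333333

group by opt, mean of loss_x100:
opt
adagrad    145.666667
adam       332.666667
rmsprop    132.500000
sgd        290.000000
Name: loss_x100, dtype: float64
Then the sum of the resulting series: 900.833333333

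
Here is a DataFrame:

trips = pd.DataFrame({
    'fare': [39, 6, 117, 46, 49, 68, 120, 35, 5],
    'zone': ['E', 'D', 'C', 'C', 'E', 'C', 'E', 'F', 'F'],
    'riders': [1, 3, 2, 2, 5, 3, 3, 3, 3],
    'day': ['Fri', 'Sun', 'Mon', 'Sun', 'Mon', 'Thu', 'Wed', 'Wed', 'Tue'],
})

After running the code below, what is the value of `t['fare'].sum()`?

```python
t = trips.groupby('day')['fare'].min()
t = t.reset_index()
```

group by day, min of fare:
day
Fri    39
Mon    49
Sun     6
Thu    68
Tue     5
Wed    35
Name: fare, dtype: int64
reset_index():
   day  fare
0  Fri    39
1  Mon    49
2  Sun     6
3  Thu    68
4  Tue     5
5  Wed    35

202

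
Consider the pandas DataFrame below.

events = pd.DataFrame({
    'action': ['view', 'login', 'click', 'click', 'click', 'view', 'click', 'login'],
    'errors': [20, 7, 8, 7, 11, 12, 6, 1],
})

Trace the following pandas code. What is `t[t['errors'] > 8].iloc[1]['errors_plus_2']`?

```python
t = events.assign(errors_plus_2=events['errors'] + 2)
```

add column errors_plus_2 = events['errors'] + 2:
  action  errors  errors_plus_2
0   view      20             22
1  login       7              9
2  click       8             10
3  click       7              9
4  click      11             13
5   view      12             14
6  click       6              8
7  login       1              3
filter rows where errors > 8:
  action  errors  errors_plus_2
0   view      20             22
4  click      11             13
5   view      12             14
Finally, value at position 1, column 'errors_plus_2' = 13.

13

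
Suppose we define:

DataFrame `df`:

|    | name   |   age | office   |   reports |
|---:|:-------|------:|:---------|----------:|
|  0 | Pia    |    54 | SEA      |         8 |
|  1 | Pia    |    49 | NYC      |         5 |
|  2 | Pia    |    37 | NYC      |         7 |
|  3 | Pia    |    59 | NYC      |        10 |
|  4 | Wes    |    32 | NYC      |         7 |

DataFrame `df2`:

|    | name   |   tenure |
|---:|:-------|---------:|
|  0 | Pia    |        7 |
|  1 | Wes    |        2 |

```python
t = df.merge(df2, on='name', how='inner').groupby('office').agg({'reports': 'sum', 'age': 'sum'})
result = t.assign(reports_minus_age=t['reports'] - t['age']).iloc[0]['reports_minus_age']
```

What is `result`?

-148

merge on 'name' (how='inner') → 5 rows:
  name  age office  reports  tenure
0  Pia   54    SEA        8       7
1  Pia   49    NYC        5       7
2  Pia   37    NYC        7       7
3  Pia   59    NYC       10       7
4  Wes   32    NYC        7       2
group by office: sum(reports), sum(age):
        reports  age
office              
NYC          29  177
SEA           8   54
add column reports_minus_age = t['reports'] - t['age']:
        reports  age  reports_minus_age
office                                 
NYC          29  177               -148
SEA           8   54                -46
value at position 0, column 'reports_minus_age' → -148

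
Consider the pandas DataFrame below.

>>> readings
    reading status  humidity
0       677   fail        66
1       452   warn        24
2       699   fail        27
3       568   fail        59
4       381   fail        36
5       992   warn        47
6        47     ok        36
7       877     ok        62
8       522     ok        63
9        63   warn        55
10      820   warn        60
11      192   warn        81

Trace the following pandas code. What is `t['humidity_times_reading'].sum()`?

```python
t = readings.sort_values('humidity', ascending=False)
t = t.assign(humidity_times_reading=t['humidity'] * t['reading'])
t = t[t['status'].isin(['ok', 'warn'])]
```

sort by humidity descending:
    reading status  humidity
11      192   warn        81
0       677   fail        66
8       522     ok        63
7       877     ok        62
10      820   warn        60
3       568   fail        59
9        63   warn        55
5       992   warn        47
4       381   fail        36
6        47     ok        36
2       699   fail        27
1       452   warn        24
add column humidity_times_reading = t['humidity'] * t['reading']:
    reading status  humidity  humidity_times_reading
11      192   warn        81                   15552
0       677   fail        66                   44682
8       522     ok        63                   32886
7       877     ok        62                   54374
10      820   warn        60                   49200
3       568   fail        59                   33512
9        63   warn        55                    3465
5       992   warn        47                   46624
4       381   fail        36                   13716
6        47     ok        36                    1692
2       699   fail        27                   18873
1       452   warn        24                   10848
filter rows where status in ['ok', 'warn']:
    reading status  humidity  humidity_times_reading
11      192   warn        81                   15552
8       522     ok        63                   32886
7       877     ok        62                   54374
10      820   warn        60                   49200
9        63   warn        55                    3465
5       992   warn        47                   46624
6        47     ok        36                    1692
1       452   warn        24                   10848
Then the sum of column 'humidity_times_reading': 214641

214641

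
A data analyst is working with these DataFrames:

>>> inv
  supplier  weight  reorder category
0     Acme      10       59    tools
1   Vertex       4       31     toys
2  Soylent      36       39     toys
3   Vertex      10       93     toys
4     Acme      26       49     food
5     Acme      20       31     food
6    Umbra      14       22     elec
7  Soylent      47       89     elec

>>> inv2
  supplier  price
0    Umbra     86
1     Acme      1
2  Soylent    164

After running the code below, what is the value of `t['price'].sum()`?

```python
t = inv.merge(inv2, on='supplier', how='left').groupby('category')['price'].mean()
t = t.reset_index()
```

merge on 'supplier' (how='left') → 8 rows:
  supplier  weight  reorder category  price
0     Acme      10       59    tools    1.0
1   Vertex       4       31     toys    NaN
2  Soylent      36       39     toys  164.0
3   Vertex      10       93     toys    NaN
4     Acme      26       49     food    1.0
5     Acme      20       31     food    1.0
6    Umbra      14       22     elec   86.0
7  Soylent      47       89     elec  164.0
group by category, mean of price:
category
elec     125.0
food       1.0
tools      1.0
toys     164.0
Name: price, dtype: float64
reset_index():
  category  price
0     elec  125.0
1     food    1.0
2    tools    1.0
3     toys  164.0
Hence 291.0.

291.0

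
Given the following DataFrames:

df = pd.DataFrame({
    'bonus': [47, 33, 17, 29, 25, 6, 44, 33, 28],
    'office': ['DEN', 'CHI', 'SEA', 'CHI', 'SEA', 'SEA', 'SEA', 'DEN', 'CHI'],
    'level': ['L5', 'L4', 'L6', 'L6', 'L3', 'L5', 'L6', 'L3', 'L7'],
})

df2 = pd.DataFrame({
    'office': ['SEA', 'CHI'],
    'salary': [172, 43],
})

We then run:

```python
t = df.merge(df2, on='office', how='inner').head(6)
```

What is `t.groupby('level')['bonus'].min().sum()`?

merge on 'office' (how='inner') → 7 rows:
   bonus office level  salary
0     33    CHI    L4      43
1     17    SEA    L6     172
2     29    CHI    L6      43
3     25    SEA    L3     172
4      6    SEA    L5     172
5     44    SEA    L6     172
6     28    CHI    L7      43
take first 6 rows:
   bonus office level  salary
0     33    CHI    L4      43
1     17    SEA    L6     172
2     29    CHI    L6      43
3     25    SEA    L3     172
4      6    SEA    L5     172
5     44    SEA    L6     172
group by level, min of bonus:
level
L3    25
L4    33
L5     6
L6    17
Name: bonus, dtype: int64
sum of the resulting series → 81

81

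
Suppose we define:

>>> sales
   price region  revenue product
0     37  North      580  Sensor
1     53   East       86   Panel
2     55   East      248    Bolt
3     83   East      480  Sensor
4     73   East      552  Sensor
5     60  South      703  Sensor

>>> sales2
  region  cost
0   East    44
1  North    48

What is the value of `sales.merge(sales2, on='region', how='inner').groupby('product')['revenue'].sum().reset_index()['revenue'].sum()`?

merge on 'region' (how='inner') → 5 rows:
   price region  revenue product  cost
0     37  North      580  Sensor    48
1     53   East       86   Panel    44
2     55   East      248    Bolt    44
3     83   East      480  Sensor    44
4     73   East      552  Sensor    44
group by product, sum of revenue:
product
Bolt       248
Panel       86
Sensor    1612
Name: revenue, dtype: int64
reset_index():
  product  revenue
0    Bolt      248
1   Panel       86
2  Sensor     1612

1946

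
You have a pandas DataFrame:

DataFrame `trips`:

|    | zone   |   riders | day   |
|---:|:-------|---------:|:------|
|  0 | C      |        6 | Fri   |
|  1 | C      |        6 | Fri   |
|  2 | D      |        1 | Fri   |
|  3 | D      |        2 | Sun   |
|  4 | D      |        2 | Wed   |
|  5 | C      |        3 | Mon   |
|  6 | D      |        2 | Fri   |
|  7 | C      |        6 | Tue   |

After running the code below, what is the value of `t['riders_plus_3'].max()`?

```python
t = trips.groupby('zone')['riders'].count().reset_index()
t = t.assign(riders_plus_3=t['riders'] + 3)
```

group by zone, count of riders:
zone
C    4
D    4
Name: riders, dtype: int64
reset_index():
  zone  riders
0    C       4
1    D       4
add column riders_plus_3 = t['riders'] + 3:
  zone  riders  riders_plus_3
0    C       4              7
1    D       4              7
The max of column 'riders_plus_3' is 7.

7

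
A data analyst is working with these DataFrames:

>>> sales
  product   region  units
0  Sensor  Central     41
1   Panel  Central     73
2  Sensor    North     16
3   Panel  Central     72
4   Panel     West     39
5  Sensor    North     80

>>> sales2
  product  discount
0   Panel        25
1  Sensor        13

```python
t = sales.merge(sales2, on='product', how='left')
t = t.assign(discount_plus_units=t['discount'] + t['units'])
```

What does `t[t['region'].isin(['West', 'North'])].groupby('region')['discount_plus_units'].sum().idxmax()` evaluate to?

North

merge on 'product' (how='left') → 6 rows:
  product   region  units  discount
0  Sensor  Central     41        13
1   Panel  Central     73        25
2  Sensor    North     16        13
3   Panel  Central     72        25
4   Panel     West     39        25
5  Sensor    North     80        13
add column discount_plus_units = t['discount'] + t['units']:
  product   region  units  discount  discount_plus_units
0  Sensor  Central     41        13                   54
1   Panel  Central     73        25                   98
2  Sensor    North     16        13                   29
3   Panel  Central     72        25                   97
4   Panel     West     39        25                   64
5  Sensor    North     80        13                   93
filter rows where region in ['West', 'North']:
  product region  units  discount  discount_plus_units
2  Sensor  North     16        13                   29
4   Panel   West     39        25                   64
5  Sensor  North     80        13                   93
group by region, sum of discount_plus_units:
region
North    122
West      64
Name: discount_plus_units, dtype: int64
Finally, label with the largest value = North.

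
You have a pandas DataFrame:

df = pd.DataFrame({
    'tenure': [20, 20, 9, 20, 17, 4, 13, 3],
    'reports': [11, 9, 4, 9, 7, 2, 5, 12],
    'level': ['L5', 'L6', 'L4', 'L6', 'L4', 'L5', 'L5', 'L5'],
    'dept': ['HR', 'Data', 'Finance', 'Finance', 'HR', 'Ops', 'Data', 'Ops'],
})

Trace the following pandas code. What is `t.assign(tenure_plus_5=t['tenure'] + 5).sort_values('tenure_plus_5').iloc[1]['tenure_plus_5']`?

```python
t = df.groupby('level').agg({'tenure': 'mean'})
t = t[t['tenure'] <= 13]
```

18.0

group by level, mean of tenure:
       tenure
level        
L4       13.0
L5       10.0
L6       20.0
filter rows where tenure <= 13:
       tenure
level        
L4       13.0
L5       10.0
add column tenure_plus_5 = t['tenure'] + 5:
       tenure  tenure_plus_5
level                       
L4       13.0           18.0
L5       10.0           15.0
sort by tenure_plus_5:
       tenure  tenure_plus_5
level                       
L5       10.0           15.0
L4       13.0           18.0
Hence 18.0.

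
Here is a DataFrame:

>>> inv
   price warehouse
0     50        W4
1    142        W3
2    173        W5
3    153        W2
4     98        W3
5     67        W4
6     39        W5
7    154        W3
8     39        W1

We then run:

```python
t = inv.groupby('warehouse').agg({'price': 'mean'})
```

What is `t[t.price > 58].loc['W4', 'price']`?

58.5

group by warehouse, mean of price:
                price
warehouse            
W1          39.000000
W2         153.000000
W3         131.333333
W4          58.500000
W5         106.000000
filter rows where price > 58:
                price
warehouse            
W2         153.000000
W3         131.333333
W4          58.500000
W5         106.000000
Taking the value at row 'W4', column 'price' gives 58.5.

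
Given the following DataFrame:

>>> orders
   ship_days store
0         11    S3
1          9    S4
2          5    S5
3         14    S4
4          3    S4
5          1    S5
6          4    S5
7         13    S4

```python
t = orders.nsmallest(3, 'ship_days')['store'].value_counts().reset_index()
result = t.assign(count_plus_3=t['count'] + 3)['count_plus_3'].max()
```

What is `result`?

take 3 rows with smallest ship_days:
   ship_days store
5          1    S5
4          3    S4
6          4    S5
value_counts of store:
store
S5    2
S4    1
Name: count, dtype: int64
reset_index():
  store  count
0    S5      2
1    S4      1
add column count_plus_3 = t['count'] + 3:
  store  count  count_plus_3
0    S5      2             5
1    S4      1             4

5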